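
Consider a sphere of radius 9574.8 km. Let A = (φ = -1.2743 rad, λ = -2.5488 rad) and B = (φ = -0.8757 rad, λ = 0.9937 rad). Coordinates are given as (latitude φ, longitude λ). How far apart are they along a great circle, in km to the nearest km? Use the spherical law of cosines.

9324 km

With latitudes φ₁ = -73.012°, φ₂ = -50.174° and longitude difference Δλ = -157.030°:
cos c = sin φ₁ sin φ₂ + cos φ₁ cos φ₂ cos Δλ = (-0.9564)(-0.7680) + (0.2922)(0.6405)(-0.9207) = 0.56220,
so c = arccos(0.56220) = 0.97376 rad.
Distance = R·c = 9574.8 × 0.9738 ≈ 9324 km.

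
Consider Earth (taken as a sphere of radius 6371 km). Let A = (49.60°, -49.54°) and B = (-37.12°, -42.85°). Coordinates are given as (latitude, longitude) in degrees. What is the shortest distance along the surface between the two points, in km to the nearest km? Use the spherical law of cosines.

9665 km

Let φ₁ = 0.8657 rad, φ₂ = -0.6479 rad, and Δλ = 0.1168 rad.
cos c = sin φ₁ sin φ₂ + cos φ₁ cos φ₂ cos Δλ = (0.7615)(-0.6035) + (0.6481)(0.7974)(0.9932) = 0.05370,
so c = arccos(0.05370) = 1.51707 rad.
Distance = R·c = 6371 × 1.5171 ≈ 9665 km.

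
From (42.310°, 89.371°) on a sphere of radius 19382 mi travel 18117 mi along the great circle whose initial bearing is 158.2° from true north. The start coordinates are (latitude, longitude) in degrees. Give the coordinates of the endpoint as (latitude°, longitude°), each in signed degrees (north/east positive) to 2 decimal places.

-8.77°, 106.97°

Angular distance δ = d/R = 18117/19382 = 0.93473 rad; initial bearing θ = 2.7611 rad.
sin φ₂ = sin φ₁ cos δ + cos φ₁ sin δ cos θ = (0.6731)(0.5940) + (0.7395)(0.8044)(-0.9285) = -0.1525, so φ₂ = -8.77°.
Δλ = atan2(sin θ sin δ cos φ₁, cos δ − sin φ₁ sin φ₂) = atan2(0.2209, 0.6967) = 17.594°.
λ₂ = 89.371° + 17.594° = 106.97°.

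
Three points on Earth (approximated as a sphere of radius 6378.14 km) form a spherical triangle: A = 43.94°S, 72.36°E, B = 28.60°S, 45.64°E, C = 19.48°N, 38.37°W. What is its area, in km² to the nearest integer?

Side lengths (central angles): a = 1.6441, b = 2.0620, c = 0.4582 rad; semiperimeter s = 2.0821.
By l'Huilier's theorem, tan(E/4) = √[tan(s/2) tan((s−a)/2) tan((s−b)/2) tan((s−c)/2)], giving spherical excess E = 0.2538 rad.
Area = E·R² = 0.2538 × (6378.14)² ≈ 10326306 km².

10326306 km²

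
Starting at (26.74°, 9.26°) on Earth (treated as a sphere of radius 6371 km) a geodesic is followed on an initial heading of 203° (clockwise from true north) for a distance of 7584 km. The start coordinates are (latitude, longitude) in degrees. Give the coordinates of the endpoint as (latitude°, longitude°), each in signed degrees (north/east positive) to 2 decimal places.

Angular distance δ = d/R = 7584/6371 = 1.19039 rad; initial bearing θ = 3.5430 rad.
sin φ₂ = sin φ₁ cos δ + cos φ₁ sin δ cos θ = (0.4499)(0.3713) + (0.8931)(0.9285)(-0.9205) = -0.5962, so φ₂ = -36.60°.
Δλ = atan2(sin θ sin δ cos φ₁, cos δ − sin φ₁ sin φ₂) = atan2(-0.3240, 0.6396) = -26.867°.
λ₂ = 9.260° − 26.867° = -17.61°.

-36.60°, -17.61°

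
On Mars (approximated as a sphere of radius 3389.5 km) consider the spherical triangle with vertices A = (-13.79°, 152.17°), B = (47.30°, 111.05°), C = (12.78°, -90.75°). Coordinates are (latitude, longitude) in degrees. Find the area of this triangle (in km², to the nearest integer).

25473953 km²

Side lengths (central angles): a = 2.0392, b = 2.0759, c = 1.2440 rad; semiperimeter s = 2.6796.
By l'Huilier's theorem, tan(E/4) = √[tan(s/2) tan((s−a)/2) tan((s−b)/2) tan((s−c)/2)], giving spherical excess E = 2.2173 rad.
Area = E·R² = 2.2173 × (3389.5)² ≈ 25473953 km².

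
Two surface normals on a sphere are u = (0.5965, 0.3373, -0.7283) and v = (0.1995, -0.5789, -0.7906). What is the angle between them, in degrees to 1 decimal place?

u·v = 0.4995; |u| = 1.0000, |v| = 1.0000.
cos θ = (u·v)/(|u||v|) = 0.4995, so θ = 60.0°.

60.0°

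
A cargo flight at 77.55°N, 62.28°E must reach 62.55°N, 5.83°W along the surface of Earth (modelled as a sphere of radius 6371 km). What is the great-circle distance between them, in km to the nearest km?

2820 km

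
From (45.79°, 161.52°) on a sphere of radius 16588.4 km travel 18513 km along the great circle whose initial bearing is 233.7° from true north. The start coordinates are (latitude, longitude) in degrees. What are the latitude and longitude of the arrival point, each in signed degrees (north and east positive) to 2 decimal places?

Angular distance δ = d/R = 18513/16588.4 = 1.11602 rad; initial bearing θ = 4.0788 rad.
sin φ₂ = sin φ₁ cos δ + cos φ₁ sin δ cos θ = (0.7168)(0.4393) + (0.6973)(0.8984)(-0.5920) = -0.0560, so φ₂ = -3.21°.
Δλ = atan2(sin θ sin δ cos φ₁, cos δ − sin φ₁ sin φ₂) = atan2(-0.5048, 0.4794) = -46.481°.
λ₂ = 161.520° − 46.481° = 115.04°.

-3.21°, 115.04°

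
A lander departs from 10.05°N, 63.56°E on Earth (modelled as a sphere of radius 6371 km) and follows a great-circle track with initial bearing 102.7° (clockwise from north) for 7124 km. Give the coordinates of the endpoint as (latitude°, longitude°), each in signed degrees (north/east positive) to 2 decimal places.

Angular distance δ = d/R = 7124/6371 = 1.11819 rad; initial bearing θ = 1.7925 rad.
sin φ₂ = sin φ₁ cos δ + cos φ₁ sin δ cos θ = (0.1745)(0.4373) + (0.9847)(0.8993)(-0.2198) = -0.1184, so φ₂ = -6.80°.
Δλ = atan2(sin θ sin δ cos φ₁, cos δ − sin φ₁ sin φ₂) = atan2(0.8638, 0.4580) = 62.070°.
λ₂ = 63.560° + 62.070° = 125.63°.

-6.80°, 125.63°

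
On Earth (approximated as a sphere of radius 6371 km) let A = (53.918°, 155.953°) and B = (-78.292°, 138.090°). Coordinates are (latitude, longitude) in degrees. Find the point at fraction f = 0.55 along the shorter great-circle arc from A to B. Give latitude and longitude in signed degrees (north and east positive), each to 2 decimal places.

-18.92°, 151.05°

The central angle between A and B is δ = 2.3153 rad.
With f = 0.55, the slerp weights are sin((1−f)δ)/sin δ = 1.1740 and sin(fδ)/sin δ = 1.3001.
Weighted sum of the unit vectors: (1.1740)·(-0.5378,0.2400,0.8082) + (1.3001)·(-0.1510,0.1355,-0.9792) = (-0.8277, 0.4580, -0.3243).
Converting back: φ = atan2(z, √(x²+y²)) = -18.92°, λ = atan2(y, x) = 151.05°.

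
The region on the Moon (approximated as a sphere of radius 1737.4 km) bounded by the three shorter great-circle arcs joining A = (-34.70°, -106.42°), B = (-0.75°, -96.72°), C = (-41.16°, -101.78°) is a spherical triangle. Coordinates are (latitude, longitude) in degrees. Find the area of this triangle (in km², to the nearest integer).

89181 km²

Side lengths (central angles): a = 0.7098, b = 0.1295, c = 0.6133 rad; semiperimeter s = 0.7263.
By l'Huilier's theorem, tan(E/4) = √[tan(s/2) tan((s−a)/2) tan((s−b)/2) tan((s−c)/2)], giving spherical excess E = 0.0295 rad.
Area = E·R² = 0.0295 × (1737.4)² ≈ 89181 km².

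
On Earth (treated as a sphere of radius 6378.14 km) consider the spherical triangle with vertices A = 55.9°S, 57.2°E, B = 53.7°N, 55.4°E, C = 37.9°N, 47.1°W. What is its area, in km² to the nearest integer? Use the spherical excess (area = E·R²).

Side lengths (central angles): a = 1.1659, b = 2.2369, c = 1.9131 rad; semiperimeter s = 2.6579.
By l'Huilier's theorem, tan(E/4) = √[tan(s/2) tan((s−a)/2) tan((s−b)/2) tan((s−c)/2)], giving spherical excess E = 2.0396 rad.
Area = E·R² = 2.0396 × (6378.14)² ≈ 82973262 km².

82973262 km²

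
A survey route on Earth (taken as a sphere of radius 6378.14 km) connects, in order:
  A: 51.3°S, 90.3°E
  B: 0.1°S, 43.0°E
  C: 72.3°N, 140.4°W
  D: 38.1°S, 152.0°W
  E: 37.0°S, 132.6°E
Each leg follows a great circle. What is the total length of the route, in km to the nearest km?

37994 km

Leg A→B: central angle 1.1314 rad, distance 7216.4 km.
Leg B→C: central angle 1.8809 rad, distance 11996.7 km.
Leg C→D: central angle 1.9321 rad, distance 12323.0 km.
Leg D→E: central angle 1.0125 rad, distance 6457.7 km.
Total: 7216.4 + 11996.7 + 12323.0 + 6457.7 ≈ 37994 km.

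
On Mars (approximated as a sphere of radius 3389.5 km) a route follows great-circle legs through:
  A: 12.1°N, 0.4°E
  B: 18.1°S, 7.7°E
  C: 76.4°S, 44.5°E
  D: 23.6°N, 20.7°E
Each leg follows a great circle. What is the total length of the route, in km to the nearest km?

11439 km

Leg A→B: central angle 0.5419 rad, distance 1836.7 km.
Leg B→C: central angle 1.0691 rad, distance 3623.6 km.
Leg C→D: central angle 1.7640 rad, distance 5979.0 km.
Total: 1836.7 + 3623.6 + 5979.0 ≈ 11439 km.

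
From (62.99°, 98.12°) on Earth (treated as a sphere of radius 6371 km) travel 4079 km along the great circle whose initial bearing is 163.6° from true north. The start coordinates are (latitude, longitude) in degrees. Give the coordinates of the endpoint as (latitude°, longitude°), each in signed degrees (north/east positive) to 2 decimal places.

27.01°, 109.03°

Angular distance δ = d/R = 4079/6371 = 0.64024 rad; initial bearing θ = 2.8554 rad.
sin φ₂ = sin φ₁ cos δ + cos φ₁ sin δ cos θ = (0.8909)(0.8019) + (0.4541)(0.5974)(-0.9593) = 0.4542, so φ₂ = 27.01°.
Δλ = atan2(sin θ sin δ cos φ₁, cos δ − sin φ₁ sin φ₂) = atan2(0.0766, 0.3973) = 10.913°.
λ₂ = 98.120° + 10.913° = 109.03°.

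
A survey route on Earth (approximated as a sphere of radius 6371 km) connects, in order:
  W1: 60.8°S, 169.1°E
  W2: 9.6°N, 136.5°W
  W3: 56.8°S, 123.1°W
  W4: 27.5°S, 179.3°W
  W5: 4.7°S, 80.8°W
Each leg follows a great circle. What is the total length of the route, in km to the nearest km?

32678 km

Leg W1→W2: central angle 1.4359 rad, distance 9148.4 km.
Leg W2→W3: central angle 1.1749 rad, distance 7485.2 km.
Leg W3→W4: central angle 0.8545 rad, distance 5444.3 km.
Leg W4→W5: central angle 1.6638 rad, distance 10599.8 km.
Total: 9148.4 + 7485.2 + 5444.3 + 10599.8 ≈ 32678 km.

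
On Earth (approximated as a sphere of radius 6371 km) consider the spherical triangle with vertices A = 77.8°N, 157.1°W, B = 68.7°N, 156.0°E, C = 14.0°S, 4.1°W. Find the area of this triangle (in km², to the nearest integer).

Side lengths (central angles): a = 2.1613, b = 2.0033, c = 0.2725 rad; semiperimeter s = 2.2186.
By l'Huilier's theorem, tan(E/4) = √[tan(s/2) tan((s−a)/2) tan((s−b)/2) tan((s−c)/2)], giving spherical excess E = 0.3811 rad.
Area = E·R² = 0.3811 × (6371)² ≈ 15470616 km².

15470616 km²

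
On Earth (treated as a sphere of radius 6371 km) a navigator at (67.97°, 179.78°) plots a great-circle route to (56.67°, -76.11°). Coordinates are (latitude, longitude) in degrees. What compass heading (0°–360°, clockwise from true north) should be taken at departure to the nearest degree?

Δλ = 104.110° = 1.8171 rad.
y = sin Δλ · cos φ₂ = (0.9698)(0.5495) = 0.5329
x = cos φ₁ sin φ₂ − sin φ₁ cos φ₂ cos Δλ = (0.3751)(0.8355) − (0.9270)(0.5495)(-0.2438) = 0.4376
θ = atan2(y, x) = 50.61°, so the bearing is 51°.

51°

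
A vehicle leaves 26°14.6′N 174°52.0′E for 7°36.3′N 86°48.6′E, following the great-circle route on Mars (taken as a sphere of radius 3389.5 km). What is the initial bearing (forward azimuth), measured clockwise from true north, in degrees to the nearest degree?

276°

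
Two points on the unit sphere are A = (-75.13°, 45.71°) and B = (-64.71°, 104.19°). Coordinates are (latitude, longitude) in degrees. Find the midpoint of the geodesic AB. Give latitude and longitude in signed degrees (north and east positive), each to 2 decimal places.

-72.15°, 82.90°

Central angle δ = 0.3731 rad. Interpolating on the sphere with fraction f = 0.5:
P = [sin((1−f)δ)·A + sin(fδ)·B] / sin δ = 0.5088·A + 0.5088·B in Cartesian coordinates,
giving P = (0.0379, 0.3042, -0.9519), i.e. latitude -72.15°, longitude 82.90°.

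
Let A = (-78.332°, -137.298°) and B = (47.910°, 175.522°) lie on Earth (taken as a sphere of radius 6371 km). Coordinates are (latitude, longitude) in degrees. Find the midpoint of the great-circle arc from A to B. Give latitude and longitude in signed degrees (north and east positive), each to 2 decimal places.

-16.11°, -174.07°

Central angle δ = 2.2583 rad. Interpolating on the sphere with fraction f = 0.5:
P = [sin((1−f)δ)·A + sin(fδ)·B] / sin δ = 1.1698·A + 1.1698·B in Cartesian coordinates,
giving P = (-0.9556, -0.0992, -0.2775), i.e. latitude -16.11°, longitude -174.07°.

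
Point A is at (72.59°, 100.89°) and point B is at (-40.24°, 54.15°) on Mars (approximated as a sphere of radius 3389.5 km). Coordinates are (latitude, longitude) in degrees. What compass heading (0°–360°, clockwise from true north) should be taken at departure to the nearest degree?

219°

Δλ = -46.740° = -0.8158 rad.
y = sin Δλ · cos φ₂ = (-0.7283)(0.7633) = -0.5559
x = cos φ₁ sin φ₂ − sin φ₁ cos φ₂ cos Δλ = (0.2992)(-0.6460) − (0.9542)(0.7633)(0.6853) = -0.6924
θ = atan2(y, x) = -141.24°; adding 360° gives 219°.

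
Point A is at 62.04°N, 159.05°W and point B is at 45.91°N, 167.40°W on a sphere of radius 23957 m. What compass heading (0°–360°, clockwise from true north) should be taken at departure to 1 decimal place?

200.4°

Δλ = -8.350° = -0.1457 rad.
y = sin Δλ · cos φ₂ = (-0.1452)(0.6958) = -0.1010
x = cos φ₁ sin φ₂ − sin φ₁ cos φ₂ cos Δλ = (0.4689)(0.7182) − (0.8833)(0.6958)(0.9894) = -0.2713
θ = atan2(y, x) = -159.57°; adding 360° gives 200.4°.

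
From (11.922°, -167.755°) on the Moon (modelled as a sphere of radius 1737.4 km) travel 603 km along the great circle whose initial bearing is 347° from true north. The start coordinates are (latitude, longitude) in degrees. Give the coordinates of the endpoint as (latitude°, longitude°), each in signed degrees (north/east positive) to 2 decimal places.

31.23°, -172.89°

Angular distance δ = d/R = 603/1737.4 = 0.34707 rad; initial bearing θ = 6.0563 rad.
sin φ₂ = sin φ₁ cos δ + cos φ₁ sin δ cos θ = (0.2066)(0.9404) + (0.9784)(0.3401)(0.9744) = 0.5185, so φ₂ = 31.23°.
Δλ = atan2(sin θ sin δ cos φ₁, cos δ − sin φ₁ sin φ₂) = atan2(-0.0749, 0.8333) = -5.134°.
λ₂ = -167.755° − 5.134° = -172.89°.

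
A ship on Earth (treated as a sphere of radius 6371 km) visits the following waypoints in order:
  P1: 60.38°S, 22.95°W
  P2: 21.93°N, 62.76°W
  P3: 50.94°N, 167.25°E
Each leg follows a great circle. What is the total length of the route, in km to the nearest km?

20386 km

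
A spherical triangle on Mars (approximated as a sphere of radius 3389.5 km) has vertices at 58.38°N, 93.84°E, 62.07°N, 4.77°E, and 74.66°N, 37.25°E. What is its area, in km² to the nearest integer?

Side lengths (central angles): a = 0.2958, b = 0.4566, c = 0.7131 rad; semiperimeter s = 0.7327.
By l'Huilier's theorem, tan(E/4) = √[tan(s/2) tan((s−a)/2) tan((s−b)/2) tan((s−c)/2)], giving spherical excess E = 0.0431 rad.
Area = E·R² = 0.0431 × (3389.5)² ≈ 495274 km².

495274 km²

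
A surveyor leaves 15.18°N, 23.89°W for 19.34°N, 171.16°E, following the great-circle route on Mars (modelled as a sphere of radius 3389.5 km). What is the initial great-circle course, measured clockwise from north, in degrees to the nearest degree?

With φ₁ = 0.2649, φ₂ = 0.3375, Δλ = -2.8789 rad, the forward-azimuth formula gives
θ = atan2( sin Δλ cos φ₂ , cos φ₁ sin φ₂ − sin φ₁ cos φ₂ cos Δλ ) = atan2(-0.2450, 0.5582) = -23.70°.
Adding 360° brings this into [0°, 360°): 336°.

336°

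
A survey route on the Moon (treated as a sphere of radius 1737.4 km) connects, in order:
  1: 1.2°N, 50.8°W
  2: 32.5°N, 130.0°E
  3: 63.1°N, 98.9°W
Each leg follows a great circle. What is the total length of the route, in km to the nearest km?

6765 km

Leg 1→2: central angle 2.5533 rad, distance 4436.0 km.
Leg 2→3: central angle 1.3404 rad, distance 2328.9 km.
Total: 4436.0 + 2328.9 ≈ 6765 km.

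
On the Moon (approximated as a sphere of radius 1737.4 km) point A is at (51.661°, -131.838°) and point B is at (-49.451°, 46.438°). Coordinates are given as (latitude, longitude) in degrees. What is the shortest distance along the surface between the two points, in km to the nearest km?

5383 km

Let φ₁ = 0.9017 rad, φ₂ = -0.8631 rad, and Δλ = 3.1115 rad.
Haversine: a = sin²(Δφ/2) + cos φ₁ cos φ₂ sin²(Δλ/2) = 0.5964 + (0.6203)(0.6501)(0.9998) = 0.99954.
Central angle c = 2·arcsin(√a) = 3.09855 rad.
Distance = R·c = 1737.4 × 3.0985 ≈ 5383 km.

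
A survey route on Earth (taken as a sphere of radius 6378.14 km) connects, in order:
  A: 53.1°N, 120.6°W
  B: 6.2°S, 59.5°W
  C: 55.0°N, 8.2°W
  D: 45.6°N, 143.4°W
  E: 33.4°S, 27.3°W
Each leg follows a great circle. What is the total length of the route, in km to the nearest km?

39615 km

Leg A→B: central angle 1.3673 rad, distance 8720.7 km.
Leg B→C: central angle 1.2994 rad, distance 8287.9 km.
Leg C→D: central angle 1.2656 rad, distance 8072.0 km.
Leg D→E: central angle 2.2787 rad, distance 14534.2 km.
Total: 8720.7 + 8287.9 + 8072.0 + 14534.2 ≈ 39615 km.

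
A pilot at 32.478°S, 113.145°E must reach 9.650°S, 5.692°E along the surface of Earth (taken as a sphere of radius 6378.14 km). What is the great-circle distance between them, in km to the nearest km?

Let φ₁ = -0.5668 rad, φ₂ = -0.1684 rad, and Δλ = -1.8754 rad.
Haversine: a = sin²(Δφ/2) + cos φ₁ cos φ₂ sin²(Δλ/2) = 0.0392 + (0.8436)(0.9859)(0.6500) = 0.57971.
Central angle c = 2·arcsin(√a) = 1.73090 rad.
Distance = R·c = 6378.14 × 1.7309 ≈ 11040 km.

11040 km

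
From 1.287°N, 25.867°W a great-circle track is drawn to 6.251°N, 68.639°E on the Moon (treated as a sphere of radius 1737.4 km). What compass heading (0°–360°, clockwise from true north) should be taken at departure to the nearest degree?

84°

Δλ = 94.506° = 1.6494 rad.
y = sin Δλ · cos φ₂ = (0.9969)(0.9941) = 0.9910
x = cos φ₁ sin φ₂ − sin φ₁ cos φ₂ cos Δλ = (0.9997)(0.1089) − (0.0225)(0.9941)(-0.0786) = 0.1106
θ = atan2(y, x) = 83.63°, so the bearing is 84°.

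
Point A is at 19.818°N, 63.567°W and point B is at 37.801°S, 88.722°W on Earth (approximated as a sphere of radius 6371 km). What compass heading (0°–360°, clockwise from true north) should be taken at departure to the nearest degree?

202°

Δλ = -25.155° = -0.4390 rad.
y = sin Δλ · cos φ₂ = (-0.4251)(0.7901) = -0.3359
x = cos φ₁ sin φ₂ − sin φ₁ cos φ₂ cos Δλ = (0.9408)(-0.6129) − (0.3390)(0.7901)(0.9052) = -0.8191
θ = atan2(y, x) = -157.70°; adding 360° gives 202°.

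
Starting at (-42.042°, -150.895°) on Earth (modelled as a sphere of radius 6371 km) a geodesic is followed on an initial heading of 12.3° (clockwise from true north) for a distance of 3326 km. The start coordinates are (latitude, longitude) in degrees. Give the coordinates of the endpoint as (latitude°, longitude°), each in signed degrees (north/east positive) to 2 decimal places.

Angular distance δ = d/R = 3326/6371 = 0.52205 rad; initial bearing θ = 0.2147 rad.
sin φ₂ = sin φ₁ cos δ + cos φ₁ sin δ cos θ = (-0.6697)(0.8668) + (0.7427)(0.4987)(0.9770) = -0.2186, so φ₂ = -12.63°.
Δλ = atan2(sin θ sin δ cos φ₁, cos δ − sin φ₁ sin φ₂) = atan2(0.0789, 0.7204) = 6.250°.
λ₂ = -150.895° + 6.250° = -144.65°.

-12.63°, -144.65°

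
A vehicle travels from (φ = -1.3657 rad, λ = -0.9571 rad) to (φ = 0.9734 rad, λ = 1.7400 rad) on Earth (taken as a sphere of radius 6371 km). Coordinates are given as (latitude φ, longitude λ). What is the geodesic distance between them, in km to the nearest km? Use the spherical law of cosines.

With latitudes φ₁ = -78.249°, φ₂ = 55.772° and longitude difference Δλ = 154.532°:
cos c = sin φ₁ sin φ₂ + cos φ₁ cos φ₂ cos Δλ = (-0.9790)(0.8268) + (0.2037)(0.5625)(-0.9028) = -0.91290,
so c = arccos(-0.91290) = 2.72113 rad.
Distance = R·c = 6371 × 2.7211 ≈ 17336 km.

17336 km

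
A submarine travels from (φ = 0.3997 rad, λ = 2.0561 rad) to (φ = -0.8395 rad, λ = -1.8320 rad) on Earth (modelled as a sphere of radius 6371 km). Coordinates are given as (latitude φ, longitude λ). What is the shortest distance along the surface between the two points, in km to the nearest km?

15327 km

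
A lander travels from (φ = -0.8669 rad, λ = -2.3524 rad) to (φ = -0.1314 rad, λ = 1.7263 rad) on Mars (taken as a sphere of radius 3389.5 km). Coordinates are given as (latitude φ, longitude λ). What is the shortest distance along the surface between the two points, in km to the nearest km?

6286 km

In radians: φ₁ = -0.8669, φ₂ = -0.1314, Δλ = -126.308° = -2.2045 rad.
cos c = sin φ₁ sin φ₂ + cos φ₁ cos φ₂ cos Δλ = (-0.7623)(-0.1310) + (0.6472)(0.9914)(-0.5921) = -0.28003,
so c = arccos(-0.28003) = 1.85462 rad.
Distance = R·c = 3389.5 × 1.8546 ≈ 6286 km.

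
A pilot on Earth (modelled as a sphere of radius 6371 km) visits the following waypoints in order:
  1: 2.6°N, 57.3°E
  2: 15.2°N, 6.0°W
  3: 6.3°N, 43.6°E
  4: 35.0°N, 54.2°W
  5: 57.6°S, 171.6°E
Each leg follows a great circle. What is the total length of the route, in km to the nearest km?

38689 km

Leg 1→2: central angle 1.1096 rad, distance 7069.1 km.
Leg 2→3: central angle 0.8626 rad, distance 5495.8 km.
Leg 3→4: central angle 1.6184 rad, distance 10310.7 km.
Leg 4→5: central angle 2.4821 rad, distance 15813.3 km.
Total: 7069.1 + 5495.8 + 10310.7 + 15813.3 ≈ 38689 km.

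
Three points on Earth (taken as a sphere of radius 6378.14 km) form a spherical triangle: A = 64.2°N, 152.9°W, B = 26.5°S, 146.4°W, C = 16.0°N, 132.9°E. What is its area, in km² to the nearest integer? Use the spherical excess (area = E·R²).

Side lengths (central angles): a = 1.5548, b = 1.2003, c = 1.5855 rad; semiperimeter s = 2.1703.
By l'Huilier's theorem, tan(E/4) = √[tan(s/2) tan((s−a)/2) tan((s−b)/2) tan((s−c)/2)], giving spherical excess E = 1.1991 rad.
Area = E·R² = 1.1991 × (6378.14)² ≈ 48778527 km².

48778527 km²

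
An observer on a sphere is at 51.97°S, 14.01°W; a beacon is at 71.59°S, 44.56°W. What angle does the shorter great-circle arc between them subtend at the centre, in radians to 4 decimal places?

Let φ₁ = -0.9070 rad, φ₂ = -1.2495 rad, and Δλ = -0.5332 rad.
Haversine: a = sin²(Δφ/2) + cos φ₁ cos φ₂ sin²(Δλ/2) = 0.0290 + (0.6161)(0.3158)(0.0694) = 0.04253.
Central angle c = 2·arcsin(√a) = 0.41546 rad.
So the angular separation is 0.4155 rad.

0.4155 rad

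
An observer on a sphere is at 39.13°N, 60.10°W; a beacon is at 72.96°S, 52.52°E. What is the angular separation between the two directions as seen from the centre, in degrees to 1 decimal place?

Let φ₁ = 0.6829 rad, φ₂ = -1.2734 rad, and Δλ = 1.9656 rad.
Haversine: a = sin²(Δφ/2) + cos φ₁ cos φ₂ sin²(Δλ/2) = 0.6880 + (0.7757)(0.2930)(0.6923) = 0.84540.
Central angle c = 2·arcsin(√a) = 2.33340 rad.
So the angular separation is 133.7°.

133.7°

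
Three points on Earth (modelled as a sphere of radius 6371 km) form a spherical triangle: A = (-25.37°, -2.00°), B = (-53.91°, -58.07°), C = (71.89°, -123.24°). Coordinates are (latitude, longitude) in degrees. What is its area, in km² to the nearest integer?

76018487 km²

Side lengths (central angles): a = 2.3339, b = 2.1566, c = 0.8720 rad; semiperimeter s = 2.6813.
By l'Huilier's theorem, tan(E/4) = √[tan(s/2) tan((s−a)/2) tan((s−b)/2) tan((s−c)/2)], giving spherical excess E = 1.8729 rad.
Area = E·R² = 1.8729 × (6371)² ≈ 76018487 km².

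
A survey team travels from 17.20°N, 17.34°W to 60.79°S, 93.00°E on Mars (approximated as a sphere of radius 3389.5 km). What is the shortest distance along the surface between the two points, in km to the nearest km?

6794 km

With latitudes φ₁ = 17.200°, φ₂ = -60.790° and longitude difference Δλ = 110.340°:
cos c = sin φ₁ sin φ₂ + cos φ₁ cos φ₂ cos Δλ = (0.2957)(-0.8728) + (0.9553)(0.4880)(-0.3476) = -0.42015,
so c = arccos(-0.42015) = 2.00440 rad.
Distance = R·c = 3389.5 × 2.0044 ≈ 6794 km.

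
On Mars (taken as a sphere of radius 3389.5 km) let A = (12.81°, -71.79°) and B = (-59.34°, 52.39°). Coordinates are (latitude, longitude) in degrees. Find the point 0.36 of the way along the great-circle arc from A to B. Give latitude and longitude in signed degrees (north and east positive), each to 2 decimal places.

-24.53°, -51.00°

Central angle δ = 2.0602 rad. Interpolating on the sphere with fraction f = 0.36:
P = [sin((1−f)δ)·A + sin(fδ)·B] / sin δ = 1.0971·A + 0.7653·B in Cartesian coordinates,
giving P = (0.5725, -0.7071, -0.4151), i.e. latitude -24.53°, longitude -51.00°.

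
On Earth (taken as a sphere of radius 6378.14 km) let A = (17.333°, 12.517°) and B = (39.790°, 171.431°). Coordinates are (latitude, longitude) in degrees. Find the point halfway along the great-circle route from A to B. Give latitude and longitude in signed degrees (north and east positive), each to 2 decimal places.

68.76°, 61.83°

The central angle between A and B is δ = 2.0872 rad.
With f = 0.5, the slerp weights are sin((1−f)δ)/sin δ = 0.9938 and sin(fδ)/sin δ = 0.9938.
Weighted sum of the unit vectors: (0.9938)·(0.9319,0.2069,0.2979) + (0.9938)·(-0.7598,0.1145,0.6400) = (0.1710, 0.3194, 0.9321).
Converting back: φ = atan2(z, √(x²+y²)) = 68.76°, λ = atan2(y, x) = 61.83°.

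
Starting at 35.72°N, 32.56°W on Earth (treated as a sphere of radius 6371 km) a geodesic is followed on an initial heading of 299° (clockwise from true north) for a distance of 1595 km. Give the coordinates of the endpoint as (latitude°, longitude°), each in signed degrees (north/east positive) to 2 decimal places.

Angular distance δ = d/R = 1595/6371 = 0.25035 rad; initial bearing θ = 5.2185 rad.
sin φ₂ = sin φ₁ cos δ + cos φ₁ sin δ cos θ = (0.5838)(0.9688) + (0.8119)(0.2477)(0.4848) = 0.6631, so φ₂ = 41.54°.
Δλ = atan2(sin θ sin δ cos φ₁, cos δ − sin φ₁ sin φ₂) = atan2(-0.1759, 0.5817) = -16.828°.
λ₂ = -32.560° − 16.828° = -49.39°.

41.54°, -49.39°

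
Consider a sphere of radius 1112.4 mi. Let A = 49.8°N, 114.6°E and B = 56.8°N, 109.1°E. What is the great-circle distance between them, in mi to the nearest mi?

150 mi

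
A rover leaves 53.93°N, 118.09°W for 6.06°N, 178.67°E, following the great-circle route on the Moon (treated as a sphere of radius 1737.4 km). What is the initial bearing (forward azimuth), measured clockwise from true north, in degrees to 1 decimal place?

251.3°

Δλ = -63.240° = -1.1037 rad.
y = sin Δλ · cos φ₂ = (-0.8929)(0.9944) = -0.8879
x = cos φ₁ sin φ₂ − sin φ₁ cos φ₂ cos Δλ = (0.5888)(0.1056) − (0.8083)(0.9944)(0.4503) = -0.2997
θ = atan2(y, x) = -108.65°; adding 360° gives 251.3°.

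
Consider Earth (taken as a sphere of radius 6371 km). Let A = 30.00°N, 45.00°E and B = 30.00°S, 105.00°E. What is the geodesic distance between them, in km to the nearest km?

9209 km

In radians: φ₁ = 0.5236, φ₂ = -0.5236, Δλ = 60.000° = 1.0472 rad.
cos c = sin φ₁ sin φ₂ + cos φ₁ cos φ₂ cos Δλ = (0.5000)(-0.5000) + (0.8660)(0.8660)(0.5000) = 0.12500,
so c = arccos(0.12500) = 1.44547 rad.
Distance = R·c = 6371 × 1.4455 ≈ 9209 km.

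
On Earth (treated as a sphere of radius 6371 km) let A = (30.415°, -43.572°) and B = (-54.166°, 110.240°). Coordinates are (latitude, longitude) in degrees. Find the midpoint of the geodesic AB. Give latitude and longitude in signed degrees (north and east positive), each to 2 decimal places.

The central angle between A and B is δ = 2.6129 rad.
With f = 0.5, the slerp weights are sin((1−f)δ)/sin δ = 1.9138 and sin(fδ)/sin δ = 1.9138.
Weighted sum of the unit vectors: (1.9138)·(0.6248,-0.5944,0.5063) + (1.9138)·(-0.2025,0.5493,-0.8107) = (0.8081, -0.0863, -0.5827).
Converting back: φ = atan2(z, √(x²+y²)) = -35.64°, λ = atan2(y, x) = -6.10°.

-35.64°, -6.10°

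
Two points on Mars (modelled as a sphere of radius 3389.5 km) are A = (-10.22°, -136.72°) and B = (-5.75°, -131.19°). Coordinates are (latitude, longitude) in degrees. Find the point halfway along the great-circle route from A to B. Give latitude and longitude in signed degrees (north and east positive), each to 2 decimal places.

-7.99°, -133.94°

Central angle δ = 0.1234 rad. Interpolating on the sphere with fraction f = 0.5:
P = [sin((1−f)δ)·A + sin(fδ)·B] / sin δ = 0.5010·A + 0.5010·B in Cartesian coordinates,
giving P = (-0.6872, -0.7131, -0.1391), i.e. latitude -7.99°, longitude -133.94°.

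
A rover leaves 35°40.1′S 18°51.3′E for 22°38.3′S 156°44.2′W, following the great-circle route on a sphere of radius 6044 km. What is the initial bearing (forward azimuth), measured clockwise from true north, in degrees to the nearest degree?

Δλ = -175.592° = -3.0647 rad.
y = sin Δλ · cos φ₂ = (-0.0769)(0.9230) = -0.0709
x = cos φ₁ sin φ₂ − sin φ₁ cos φ₂ cos Δλ = (0.8124)(-0.3849) − (-0.5831)(0.9230)(-0.9970) = -0.8493
θ = atan2(y, x) = -175.23°; adding 360° gives 185°.

185°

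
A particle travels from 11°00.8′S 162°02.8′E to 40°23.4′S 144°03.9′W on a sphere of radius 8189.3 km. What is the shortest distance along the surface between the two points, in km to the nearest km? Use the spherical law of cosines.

7952 km

Let φ₁ = -0.1922 rad, φ₂ = -0.7049 rad, and Δλ = 0.9405 rad.
cos c = sin φ₁ sin φ₂ + cos φ₁ cos φ₂ cos Δλ = (-0.1910)(-0.6480) + (0.9816)(0.7617)(0.5894) = 0.56441,
so c = arccos(0.56441) = 0.97108 rad.
Distance = R·c = 8189.3 × 0.9711 ≈ 7952 km.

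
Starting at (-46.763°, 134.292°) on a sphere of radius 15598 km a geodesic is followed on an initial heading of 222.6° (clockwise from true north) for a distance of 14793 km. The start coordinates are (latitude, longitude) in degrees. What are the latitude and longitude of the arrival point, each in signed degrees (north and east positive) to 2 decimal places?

Angular distance δ = d/R = 14793/15598 = 0.94839 rad; initial bearing θ = 3.8851 rad.
sin φ₂ = sin φ₁ cos δ + cos φ₁ sin δ cos θ = (-0.7285)(0.5830) + (0.6850)(0.8125)(-0.7361) = -0.8344, so φ₂ = -56.55°.
Δλ = atan2(sin θ sin δ cos φ₁, cos δ − sin φ₁ sin φ₂) = atan2(-0.3767, -0.0249) = -93.781°.
λ₂ = 134.292° − 93.781° = 40.51°.

-56.55°, 40.51°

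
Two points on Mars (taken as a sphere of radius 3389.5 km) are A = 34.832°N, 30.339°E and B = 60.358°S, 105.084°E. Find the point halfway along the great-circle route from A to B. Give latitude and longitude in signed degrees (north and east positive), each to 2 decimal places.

-15.64°, 56.98°

The central angle between A and B is δ = 1.9710 rad.
With f = 0.5, the slerp weights are sin((1−f)δ)/sin δ = 0.9051 and sin(fδ)/sin δ = 0.9051.
Weighted sum of the unit vectors: (0.9051)·(0.7084,0.4146,0.5712) + (0.9051)·(-0.1287,0.4775,-0.8691) = (0.5247, 0.8075, -0.2697).
Converting back: φ = atan2(z, √(x²+y²)) = -15.64°, λ = atan2(y, x) = 56.98°.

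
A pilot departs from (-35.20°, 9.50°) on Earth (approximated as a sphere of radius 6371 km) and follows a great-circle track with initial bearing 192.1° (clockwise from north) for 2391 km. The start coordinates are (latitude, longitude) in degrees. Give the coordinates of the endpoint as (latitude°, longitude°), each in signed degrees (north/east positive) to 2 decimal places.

Angular distance δ = d/R = 2391/6371 = 0.37529 rad; initial bearing θ = 3.3528 rad.
sin φ₂ = sin φ₁ cos δ + cos φ₁ sin δ cos θ = (-0.5764)(0.9304) + (0.8171)(0.3665)(-0.9778) = -0.8292, so φ₂ = -56.01°.
Δλ = atan2(sin θ sin δ cos φ₁, cos δ − sin φ₁ sin φ₂) = atan2(-0.0628, 0.4524) = -7.901°.
λ₂ = 9.500° − 7.901° = 1.60°.

-56.01°, 1.60°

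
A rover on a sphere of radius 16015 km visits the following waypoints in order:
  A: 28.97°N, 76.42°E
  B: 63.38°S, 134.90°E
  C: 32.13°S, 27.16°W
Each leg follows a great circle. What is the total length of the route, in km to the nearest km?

Leg A→B: central angle 1.8009 rad, distance 28841.3 km.
Leg B→C: central angle 1.4561 rad, distance 23319.1 km.
Total: 28841.3 + 23319.1 ≈ 52160 km.

52160 km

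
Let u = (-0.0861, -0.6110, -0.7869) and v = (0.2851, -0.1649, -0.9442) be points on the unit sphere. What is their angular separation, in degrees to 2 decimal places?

34.99°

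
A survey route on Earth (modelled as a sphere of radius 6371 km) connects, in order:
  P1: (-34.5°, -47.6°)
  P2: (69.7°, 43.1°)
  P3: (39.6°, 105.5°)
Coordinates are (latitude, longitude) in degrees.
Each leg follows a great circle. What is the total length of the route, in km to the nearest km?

18473 km

Leg P1→P2: central angle 2.1350 rad, distance 13601.9 km.
Leg P2→P3: central angle 0.7646 rad, distance 4871.1 km.
Total: 13601.9 + 4871.1 ≈ 18473 km.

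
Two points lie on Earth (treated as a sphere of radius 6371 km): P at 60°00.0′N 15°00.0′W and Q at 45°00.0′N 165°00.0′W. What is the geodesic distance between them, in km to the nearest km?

Let φ₁ = 1.0472 rad, φ₂ = 0.7854 rad, and Δλ = -2.6180 rad.
Haversine: a = sin²(Δφ/2) + cos φ₁ cos φ₂ sin²(Δλ/2) = 0.0170 + (0.5000)(0.7071)(0.9330) = 0.34691.
Central angle c = 2·arcsin(√a) = 1.25961 rad.
Distance = R·c = 6371 × 1.2596 ≈ 8025 km.

8025 km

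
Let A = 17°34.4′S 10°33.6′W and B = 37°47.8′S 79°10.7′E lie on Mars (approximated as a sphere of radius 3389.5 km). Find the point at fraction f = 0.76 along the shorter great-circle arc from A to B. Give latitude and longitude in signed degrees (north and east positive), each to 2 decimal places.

Central angle δ = 1.3812 rad. Interpolating on the sphere with fraction f = 0.76:
P = [sin((1−f)δ)·A + sin(fδ)·B] / sin δ = 0.3314·A + 0.8831·B in Cartesian coordinates,
giving P = (0.4416, 0.6275, -0.6413), i.e. latitude -39.89°, longitude 54.87°.

-39.89°, 54.87°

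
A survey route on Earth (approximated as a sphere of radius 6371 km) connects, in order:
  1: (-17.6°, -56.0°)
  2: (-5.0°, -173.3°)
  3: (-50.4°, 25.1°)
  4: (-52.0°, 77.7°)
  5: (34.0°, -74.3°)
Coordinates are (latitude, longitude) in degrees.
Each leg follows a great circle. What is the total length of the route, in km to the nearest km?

46906 km

Leg 1→2: central angle 1.9923 rad, distance 12693.2 km.
Leg 2→3: central angle 2.1358 rad, distance 13606.9 km.
Leg 3→4: central angle 0.5632 rad, distance 3588.4 km.
Leg 4→5: central angle 2.6710 rad, distance 17017.1 km.
Total: 12693.2 + 13606.9 + 3588.4 + 17017.1 ≈ 46906 km.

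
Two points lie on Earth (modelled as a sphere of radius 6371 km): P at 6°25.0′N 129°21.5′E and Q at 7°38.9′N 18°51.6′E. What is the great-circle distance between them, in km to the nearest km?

12150 km

With latitudes φ₁ = 6.417°, φ₂ = 7.648° and longitude difference Δλ = -110.498°:
cos c = sin φ₁ sin φ₂ + cos φ₁ cos φ₂ cos Δλ = (0.1118)(0.1331) + (0.9937)(0.9911)(-0.3502) = -0.33002,
so c = arccos(-0.33002) = 1.90712 rad.
Distance = R·c = 6371 × 1.9071 ≈ 12150 km.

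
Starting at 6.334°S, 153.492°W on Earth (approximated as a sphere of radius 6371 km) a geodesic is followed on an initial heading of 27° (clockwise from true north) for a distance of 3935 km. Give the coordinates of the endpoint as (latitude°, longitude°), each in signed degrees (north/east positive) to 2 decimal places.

Angular distance δ = d/R = 3935/6371 = 0.61764 rad; initial bearing θ = 0.4712 rad.
sin φ₂ = sin φ₁ cos δ + cos φ₁ sin δ cos θ = (-0.1103)(0.8152) + (0.9939)(0.5791)(0.8910) = 0.4229, so φ₂ = 25.02°.
Δλ = atan2(sin θ sin δ cos φ₁, cos δ − sin φ₁ sin φ₂) = atan2(0.2613, 0.8619) = 16.866°.
λ₂ = -153.492° + 16.866° = -136.63°.

25.02°, -136.63°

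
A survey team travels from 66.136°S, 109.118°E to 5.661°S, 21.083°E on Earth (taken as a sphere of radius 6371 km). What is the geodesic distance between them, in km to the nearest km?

9344 km

Let φ₁ = -1.1543 rad, φ₂ = -0.0988 rad, and Δλ = -1.5365 rad.
Haversine: a = sin²(Δφ/2) + cos φ₁ cos φ₂ sin²(Δλ/2) = 0.2536 + (0.4046)(0.9951)(0.4829) = 0.44799.
Central angle c = 2·arcsin(√a) = 1.46659 rad.
Distance = R·c = 6371 × 1.4666 ≈ 9344 km.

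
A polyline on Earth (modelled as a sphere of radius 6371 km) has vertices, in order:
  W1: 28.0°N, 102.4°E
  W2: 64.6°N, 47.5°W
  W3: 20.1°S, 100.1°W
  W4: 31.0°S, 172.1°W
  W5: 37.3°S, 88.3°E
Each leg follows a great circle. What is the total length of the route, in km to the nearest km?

35760 km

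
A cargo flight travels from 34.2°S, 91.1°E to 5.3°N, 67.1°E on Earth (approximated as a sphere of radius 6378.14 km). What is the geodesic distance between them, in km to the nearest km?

5069 km

In radians: φ₁ = -0.5969, φ₂ = 0.0925, Δλ = -24.000° = -0.4189 rad.
cos c = sin φ₁ sin φ₂ + cos φ₁ cos φ₂ cos Δλ = (-0.5621)(0.0924) + (0.8271)(0.9957)(0.9135) = 0.70043,
so c = arccos(0.70043) = 0.79480 rad.
Distance = R·c = 6378.14 × 0.7948 ≈ 5069 km.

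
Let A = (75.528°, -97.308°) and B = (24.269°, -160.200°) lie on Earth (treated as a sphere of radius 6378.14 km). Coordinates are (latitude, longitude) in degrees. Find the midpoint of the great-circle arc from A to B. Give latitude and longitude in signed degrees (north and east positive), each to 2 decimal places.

Central angle δ = 1.0451 rad. Interpolating on the sphere with fraction f = 0.5:
P = [sin((1−f)δ)·A + sin(fδ)·B] / sin δ = 0.5770·A + 0.5770·B in Cartesian coordinates,
giving P = (-0.5133, -0.3212, 0.7959), i.e. latitude 52.74°, longitude -147.96°.

52.74°, -147.96°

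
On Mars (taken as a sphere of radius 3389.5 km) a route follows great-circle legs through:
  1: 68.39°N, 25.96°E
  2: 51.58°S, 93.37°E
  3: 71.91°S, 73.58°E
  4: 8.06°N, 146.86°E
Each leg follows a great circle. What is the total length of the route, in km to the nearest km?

Leg 1→2: central angle 2.2659 rad, distance 7680.4 km.
Leg 2→3: central angle 0.3863 rad, distance 1309.3 km.
Leg 3→4: central angle 1.6156 rad, distance 5476.2 km.
Total: 7680.4 + 1309.3 + 5476.2 ≈ 14466 km.

14466 km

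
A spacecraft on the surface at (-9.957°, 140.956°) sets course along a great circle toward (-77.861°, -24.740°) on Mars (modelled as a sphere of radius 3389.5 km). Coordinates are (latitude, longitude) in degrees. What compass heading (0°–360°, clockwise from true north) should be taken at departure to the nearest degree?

Δλ = -165.696° = -2.8919 rad.
y = sin Δλ · cos φ₂ = (-0.2471)(0.2103) = -0.0520
x = cos φ₁ sin φ₂ − sin φ₁ cos φ₂ cos Δλ = (0.9849)(-0.9776) − (-0.1729)(0.2103)(-0.9690) = -0.9981
θ = atan2(y, x) = -177.02°; adding 360° gives 183°.

183°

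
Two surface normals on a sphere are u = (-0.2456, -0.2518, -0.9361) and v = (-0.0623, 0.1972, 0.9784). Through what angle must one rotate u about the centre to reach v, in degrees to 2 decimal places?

u·v = -0.9502; |u| = 1.0000, |v| = 1.0000.
cos θ = (u·v)/(|u||v|) = -0.9502, so θ = 161.84°.

161.84°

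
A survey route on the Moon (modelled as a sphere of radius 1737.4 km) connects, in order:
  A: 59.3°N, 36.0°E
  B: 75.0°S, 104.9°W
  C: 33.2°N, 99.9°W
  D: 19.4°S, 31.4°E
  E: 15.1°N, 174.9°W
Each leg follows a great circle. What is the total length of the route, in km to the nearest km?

16871 km

Leg A→B: central angle 2.7737 rad, distance 4819.1 km.
Leg B→C: central angle 1.8893 rad, distance 3282.5 km.
Leg C→D: central angle 2.3501 rad, distance 4083.1 km.
Leg D→E: central angle 2.6973 rad, distance 4686.3 km.
Total: 4819.1 + 3282.5 + 4083.1 + 4686.3 ≈ 16871 km.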